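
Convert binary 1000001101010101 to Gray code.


Binary: 1000001101010101
Gray code: G = B XOR (B >> 1)
B >> 1 = 0100000110101010
1000001101010101 XOR 0100000110101010:
  1 XOR 0 = 1
  0 XOR 1 = 1
  0 XOR 0 = 0
  0 XOR 0 = 0
  0 XOR 0 = 0
  0 XOR 0 = 0
  1 XOR 0 = 1
  1 XOR 1 = 0
  0 XOR 1 = 1
  1 XOR 0 = 1
  0 XOR 1 = 1
  1 XOR 0 = 1
  0 XOR 1 = 1
  1 XOR 0 = 1
  0 XOR 1 = 1
  1 XOR 0 = 1
= 1100001011111111


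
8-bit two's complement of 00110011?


Original: 00110011
Step 1 - Invert all bits: 11001100
Step 2 - Add 1: 11001100 + 1
= 11001101 (represents -51)


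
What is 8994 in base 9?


Divide by 9 repeatedly:
8994 ÷ 9 = 999 remainder 3
999 ÷ 9 = 111 remainder 0
111 ÷ 9 = 12 remainder 3
12 ÷ 9 = 1 remainder 3
1 ÷ 9 = 0 remainder 1
Reading remainders bottom-up:
= 13303


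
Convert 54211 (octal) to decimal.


Positional values:
Position 0: 1 × 8^0 = 1
Position 1: 1 × 8^1 = 8
Position 2: 2 × 8^2 = 128
Position 3: 4 × 8^3 = 2048
Position 4: 5 × 8^4 = 20480
Sum = 1 + 8 + 128 + 2048 + 20480
= 22665


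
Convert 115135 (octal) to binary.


Each octal digit → 3 binary bits:
  1 = 001
  1 = 001
  5 = 101
  1 = 001
  3 = 011
  5 = 101
Concatenate: 001 001 101 001 011 101
= 001001101001011101


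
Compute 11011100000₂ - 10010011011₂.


Align and subtract column by column (LSB to MSB, borrowing when needed):
  11011100000
- 10010011011
  -----------
  col 0: (0 - 0 borrow-in) - 1 → borrow from next column: (0+2) - 1 = 1, borrow out 1
  col 1: (0 - 1 borrow-in) - 1 → borrow from next column: (-1+2) - 1 = 0, borrow out 1
  col 2: (0 - 1 borrow-in) - 0 → borrow from next column: (-1+2) - 0 = 1, borrow out 1
  col 3: (0 - 1 borrow-in) - 1 → borrow from next column: (-1+2) - 1 = 0, borrow out 1
  col 4: (0 - 1 borrow-in) - 1 → borrow from next column: (-1+2) - 1 = 0, borrow out 1
  col 5: (1 - 1 borrow-in) - 0 → 0 - 0 = 0, borrow out 0
  col 6: (1 - 0 borrow-in) - 0 → 1 - 0 = 1, borrow out 0
  col 7: (1 - 0 borrow-in) - 1 → 1 - 1 = 0, borrow out 0
  col 8: (0 - 0 borrow-in) - 0 → 0 - 0 = 0, borrow out 0
  col 9: (1 - 0 borrow-in) - 0 → 1 - 0 = 1, borrow out 0
  col 10: (1 - 0 borrow-in) - 1 → 1 - 1 = 0, borrow out 0
Reading bits MSB→LSB: 01001000101
Strip leading zeros: 1001000101
= 1001000101


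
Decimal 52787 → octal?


Divide by 8 repeatedly:
52787 ÷ 8 = 6598 remainder 3
6598 ÷ 8 = 824 remainder 6
824 ÷ 8 = 103 remainder 0
103 ÷ 8 = 12 remainder 7
12 ÷ 8 = 1 remainder 4
1 ÷ 8 = 0 remainder 1
Reading remainders bottom-up:
= 0o147063


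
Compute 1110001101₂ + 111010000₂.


Align and add column by column (LSB to MSB, carry propagating):
  01110001101
+ 00111010000
  -----------
  col 0: 1 + 0 + 0 (carry in) = 1 → bit 1, carry out 0
  col 1: 0 + 0 + 0 (carry in) = 0 → bit 0, carry out 0
  col 2: 1 + 0 + 0 (carry in) = 1 → bit 1, carry out 0
  col 3: 1 + 0 + 0 (carry in) = 1 → bit 1, carry out 0
  col 4: 0 + 1 + 0 (carry in) = 1 → bit 1, carry out 0
  col 5: 0 + 0 + 0 (carry in) = 0 → bit 0, carry out 0
  col 6: 0 + 1 + 0 (carry in) = 1 → bit 1, carry out 0
  col 7: 1 + 1 + 0 (carry in) = 2 → bit 0, carry out 1
  col 8: 1 + 1 + 1 (carry in) = 3 → bit 1, carry out 1
  col 9: 1 + 0 + 1 (carry in) = 2 → bit 0, carry out 1
  col 10: 0 + 0 + 1 (carry in) = 1 → bit 1, carry out 0
Reading bits MSB→LSB: 10101011101
Strip leading zeros: 10101011101
= 10101011101


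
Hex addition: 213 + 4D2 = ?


Align and add column by column (LSB to MSB, each column mod 16 with carry):
  0213
+ 04D2
  ----
  col 0: 3(3) + 2(2) + 0 (carry in) = 5 → 5(5), carry out 0
  col 1: 1(1) + D(13) + 0 (carry in) = 14 → E(14), carry out 0
  col 2: 2(2) + 4(4) + 0 (carry in) = 6 → 6(6), carry out 0
  col 3: 0(0) + 0(0) + 0 (carry in) = 0 → 0(0), carry out 0
Reading digits MSB→LSB: 06E5
Strip leading zeros: 6E5
= 0x6E5


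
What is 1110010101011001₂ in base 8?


Group into 3-bit groups: 001110010101011001
  001 = 1
  110 = 6
  010 = 2
  101 = 5
  011 = 3
  001 = 1
= 0o162531


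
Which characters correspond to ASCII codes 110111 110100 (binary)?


Codes (binary): 110111 110100
Per-code ASCII lookup:
  110111 = 55  (range 48-57: digits, 55 - 48 = 7) → '7'
  110100 = 52  (range 48-57: digits, 52 - 48 = 4) → '4'
= '74'


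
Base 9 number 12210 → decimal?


Positional values (base 9):
  0 × 9^0 = 0 × 1 = 0
  1 × 9^1 = 1 × 9 = 9
  2 × 9^2 = 2 × 81 = 162
  2 × 9^3 = 2 × 729 = 1458
  1 × 9^4 = 1 × 6561 = 6561
Sum = 0 + 9 + 162 + 1458 + 6561
= 8190


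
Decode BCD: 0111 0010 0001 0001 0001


Each 4-bit group → digit:
  0111 → 7
  0010 → 2
  0001 → 1
  0001 → 1
  0001 → 1
= 72111


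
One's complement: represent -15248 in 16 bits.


Original: 0011101110010000
Invert all bits:
  bit 0: 0 → 1
  bit 1: 0 → 1
  bit 2: 1 → 0
  bit 3: 1 → 0
  bit 4: 1 → 0
  bit 5: 0 → 1
  bit 6: 1 → 0
  bit 7: 1 → 0
  bit 8: 1 → 0
  bit 9: 0 → 1
  bit 10: 0 → 1
  bit 11: 1 → 0
  bit 12: 0 → 1
  bit 13: 0 → 1
  bit 14: 0 → 1
  bit 15: 0 → 1
= 1100010001101111


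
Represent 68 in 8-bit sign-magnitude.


Sign bit: 0 (positive)
Magnitude: 68 = 1000100
= 01000100


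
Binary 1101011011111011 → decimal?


Positional values:
Bit 0: 1 × 2^0 = 1
Bit 1: 1 × 2^1 = 2
Bit 3: 1 × 2^3 = 8
Bit 4: 1 × 2^4 = 16
Bit 5: 1 × 2^5 = 32
Bit 6: 1 × 2^6 = 64
Bit 7: 1 × 2^7 = 128
Bit 9: 1 × 2^9 = 512
Bit 10: 1 × 2^10 = 1024
Bit 12: 1 × 2^12 = 4096
Bit 14: 1 × 2^14 = 16384
Bit 15: 1 × 2^15 = 32768
Sum = 1 + 2 + 8 + 16 + 32 + 64 + 128 + 512 + 1024 + 4096 + 16384 + 32768
= 55035


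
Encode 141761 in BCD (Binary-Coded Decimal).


Each digit → 4-bit binary:
  1 → 0001
  4 → 0100
  1 → 0001
  7 → 0111
  6 → 0110
  1 → 0001
= 0001 0100 0001 0111 0110 0001


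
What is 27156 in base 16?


Divide by 16 repeatedly:
27156 ÷ 16 = 1697 remainder 4 (4)
1697 ÷ 16 = 106 remainder 1 (1)
106 ÷ 16 = 6 remainder 10 (A)
6 ÷ 16 = 0 remainder 6 (6)
Reading remainders bottom-up:
= 0x6A14


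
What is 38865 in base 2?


Divide by 2 repeatedly:
38865 ÷ 2 = 19432 remainder 1
19432 ÷ 2 = 9716 remainder 0
9716 ÷ 2 = 4858 remainder 0
4858 ÷ 2 = 2429 remainder 0
2429 ÷ 2 = 1214 remainder 1
1214 ÷ 2 = 607 remainder 0
607 ÷ 2 = 303 remainder 1
303 ÷ 2 = 151 remainder 1
151 ÷ 2 = 75 remainder 1
75 ÷ 2 = 37 remainder 1
37 ÷ 2 = 18 remainder 1
18 ÷ 2 = 9 remainder 0
9 ÷ 2 = 4 remainder 1
4 ÷ 2 = 2 remainder 0
2 ÷ 2 = 1 remainder 0
1 ÷ 2 = 0 remainder 1
Reading remainders bottom-up:
= 1001011111010001


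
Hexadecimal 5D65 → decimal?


Positional values:
Position 0: 5 × 16^0 = 5 × 1 = 5
Position 1: 6 × 16^1 = 6 × 16 = 96
Position 2: D × 16^2 = 13 × 256 = 3328
Position 3: 5 × 16^3 = 5 × 4096 = 20480
Sum = 5 + 96 + 3328 + 20480
= 23909


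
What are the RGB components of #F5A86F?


Hex: #F5A86F
R = F5₁₆ = 245
G = A8₁₆ = 168
B = 6F₁₆ = 111
= RGB(245, 168, 111)


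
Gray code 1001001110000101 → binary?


Gray code: 1001001110000101
MSB stays the same: 1
Each subsequent bit = prev_binary XOR current_gray:
  B[1] = 1 XOR 0 = 1
  B[2] = 1 XOR 0 = 1
  B[3] = 1 XOR 1 = 0
  B[4] = 0 XOR 0 = 0
  B[5] = 0 XOR 0 = 0
  B[6] = 0 XOR 1 = 1
  B[7] = 1 XOR 1 = 0
  B[8] = 0 XOR 1 = 1
  B[9] = 1 XOR 0 = 1
  B[10] = 1 XOR 0 = 1
  B[11] = 1 XOR 0 = 1
  B[12] = 1 XOR 0 = 1
  B[13] = 1 XOR 1 = 0
  B[14] = 0 XOR 0 = 0
  B[15] = 0 XOR 1 = 1
= 1110001011111001 (58105 decimal)


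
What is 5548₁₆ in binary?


Each hex digit → 4 binary bits:
  5 = 0101
  5 = 0101
  4 = 0100
  8 = 1000
Concatenate: 0101 0101 0100 1000
= 0101010101001000


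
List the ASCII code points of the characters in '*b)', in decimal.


String: '*b)'  (3 characters)
Per-character ASCII lookup:
  '*': special character: '*' = 42
  'b': lowercase starts at 97: 'b' = 97 + 1 = 98
  ')': special character: ')' = 41
= 42 98 41


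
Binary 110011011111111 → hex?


Group into 4-bit nibbles: 0110011011111111
  0110 = 6
  0110 = 6
  1111 = F
  1111 = F
= 0x66FF


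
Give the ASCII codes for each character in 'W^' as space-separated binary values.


String: 'W^'  (2 characters)
Per-character ASCII lookup:
  'W': uppercase starts at 65: 'W' = 65 + 22 = 87 → 1010111
  '^': special character: '^' = 94 → 1011110
= 1010111 1011110


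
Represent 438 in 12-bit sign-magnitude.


Sign bit: 0 (positive)
Magnitude: 438 = 00110110110
= 000110110110


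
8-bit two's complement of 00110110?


Original: 00110110
Step 1 - Invert all bits: 11001001
Step 2 - Add 1: 11001001 + 1
= 11001010 (represents -54)


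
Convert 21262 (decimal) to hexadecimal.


Divide by 16 repeatedly:
21262 ÷ 16 = 1328 remainder 14 (E)
1328 ÷ 16 = 83 remainder 0 (0)
83 ÷ 16 = 5 remainder 3 (3)
5 ÷ 16 = 0 remainder 5 (5)
Reading remainders bottom-up:
= 0x530E


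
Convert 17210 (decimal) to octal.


Divide by 8 repeatedly:
17210 ÷ 8 = 2151 remainder 2
2151 ÷ 8 = 268 remainder 7
268 ÷ 8 = 33 remainder 4
33 ÷ 8 = 4 remainder 1
4 ÷ 8 = 0 remainder 4
Reading remainders bottom-up:
= 0o41472


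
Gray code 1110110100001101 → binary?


Gray code: 1110110100001101
MSB stays the same: 1
Each subsequent bit = prev_binary XOR current_gray:
  B[1] = 1 XOR 1 = 0
  B[2] = 0 XOR 1 = 1
  B[3] = 1 XOR 0 = 1
  B[4] = 1 XOR 1 = 0
  B[5] = 0 XOR 1 = 1
  B[6] = 1 XOR 0 = 1
  B[7] = 1 XOR 1 = 0
  B[8] = 0 XOR 0 = 0
  B[9] = 0 XOR 0 = 0
  B[10] = 0 XOR 0 = 0
  B[11] = 0 XOR 0 = 0
  B[12] = 0 XOR 1 = 1
  B[13] = 1 XOR 1 = 0
  B[14] = 0 XOR 0 = 0
  B[15] = 0 XOR 1 = 1
= 1011011000001001 (46601 decimal)


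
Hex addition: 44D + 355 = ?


Align and add column by column (LSB to MSB, each column mod 16 with carry):
  044D
+ 0355
  ----
  col 0: D(13) + 5(5) + 0 (carry in) = 18 → 2(2), carry out 1
  col 1: 4(4) + 5(5) + 1 (carry in) = 10 → A(10), carry out 0
  col 2: 4(4) + 3(3) + 0 (carry in) = 7 → 7(7), carry out 0
  col 3: 0(0) + 0(0) + 0 (carry in) = 0 → 0(0), carry out 0
Reading digits MSB→LSB: 07A2
Strip leading zeros: 7A2
= 0x7A2


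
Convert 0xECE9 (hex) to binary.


Each hex digit → 4 binary bits:
  E = 1110
  C = 1100
  E = 1110
  9 = 1001
Concatenate: 1110 1100 1110 1001
= 1110110011101001


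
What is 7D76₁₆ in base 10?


Positional values:
Position 0: 6 × 16^0 = 6 × 1 = 6
Position 1: 7 × 16^1 = 7 × 16 = 112
Position 2: D × 16^2 = 13 × 256 = 3328
Position 3: 7 × 16^3 = 7 × 4096 = 28672
Sum = 6 + 112 + 3328 + 28672
= 32118


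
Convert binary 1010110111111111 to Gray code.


Binary: 1010110111111111
Gray code: G = B XOR (B >> 1)
B >> 1 = 0101011011111111
1010110111111111 XOR 0101011011111111:
  1 XOR 0 = 1
  0 XOR 1 = 1
  1 XOR 0 = 1
  0 XOR 1 = 1
  1 XOR 0 = 1
  1 XOR 1 = 0
  0 XOR 1 = 1
  1 XOR 0 = 1
  1 XOR 1 = 0
  1 XOR 1 = 0
  1 XOR 1 = 0
  1 XOR 1 = 0
  1 XOR 1 = 0
  1 XOR 1 = 0
  1 XOR 1 = 0
  1 XOR 1 = 0
= 1111101100000000


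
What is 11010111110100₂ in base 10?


Positional values:
Bit 2: 1 × 2^2 = 4
Bit 4: 1 × 2^4 = 16
Bit 5: 1 × 2^5 = 32
Bit 6: 1 × 2^6 = 64
Bit 7: 1 × 2^7 = 128
Bit 8: 1 × 2^8 = 256
Bit 10: 1 × 2^10 = 1024
Bit 12: 1 × 2^12 = 4096
Bit 13: 1 × 2^13 = 8192
Sum = 4 + 16 + 32 + 64 + 128 + 256 + 1024 + 4096 + 8192
= 13812


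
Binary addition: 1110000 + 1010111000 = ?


Align and add column by column (LSB to MSB, carry propagating):
  00001110000
+ 01010111000
  -----------
  col 0: 0 + 0 + 0 (carry in) = 0 → bit 0, carry out 0
  col 1: 0 + 0 + 0 (carry in) = 0 → bit 0, carry out 0
  col 2: 0 + 0 + 0 (carry in) = 0 → bit 0, carry out 0
  col 3: 0 + 1 + 0 (carry in) = 1 → bit 1, carry out 0
  col 4: 1 + 1 + 0 (carry in) = 2 → bit 0, carry out 1
  col 5: 1 + 1 + 1 (carry in) = 3 → bit 1, carry out 1
  col 6: 1 + 0 + 1 (carry in) = 2 → bit 0, carry out 1
  col 7: 0 + 1 + 1 (carry in) = 2 → bit 0, carry out 1
  col 8: 0 + 0 + 1 (carry in) = 1 → bit 1, carry out 0
  col 9: 0 + 1 + 0 (carry in) = 1 → bit 1, carry out 0
  col 10: 0 + 0 + 0 (carry in) = 0 → bit 0, carry out 0
Reading bits MSB→LSB: 01100101000
Strip leading zeros: 1100101000
= 1100101000


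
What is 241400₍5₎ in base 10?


Positional values (base 5):
  0 × 5^0 = 0 × 1 = 0
  0 × 5^1 = 0 × 5 = 0
  4 × 5^2 = 4 × 25 = 100
  1 × 5^3 = 1 × 125 = 125
  4 × 5^4 = 4 × 625 = 2500
  2 × 5^5 = 2 × 3125 = 6250
Sum = 0 + 0 + 100 + 125 + 2500 + 6250
= 8975


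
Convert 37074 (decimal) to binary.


Divide by 2 repeatedly:
37074 ÷ 2 = 18537 remainder 0
18537 ÷ 2 = 9268 remainder 1
9268 ÷ 2 = 4634 remainder 0
4634 ÷ 2 = 2317 remainder 0
2317 ÷ 2 = 1158 remainder 1
1158 ÷ 2 = 579 remainder 0
579 ÷ 2 = 289 remainder 1
289 ÷ 2 = 144 remainder 1
144 ÷ 2 = 72 remainder 0
72 ÷ 2 = 36 remainder 0
36 ÷ 2 = 18 remainder 0
18 ÷ 2 = 9 remainder 0
9 ÷ 2 = 4 remainder 1
4 ÷ 2 = 2 remainder 0
2 ÷ 2 = 1 remainder 0
1 ÷ 2 = 0 remainder 1
Reading remainders bottom-up:
= 1001000011010010


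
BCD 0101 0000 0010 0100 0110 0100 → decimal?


Each 4-bit group → digit:
  0101 → 5
  0000 → 0
  0010 → 2
  0100 → 4
  0110 → 6
  0100 → 4
= 502464


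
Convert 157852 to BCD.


Each digit → 4-bit binary:
  1 → 0001
  5 → 0101
  7 → 0111
  8 → 1000
  5 → 0101
  2 → 0010
= 0001 0101 0111 1000 0101 0010


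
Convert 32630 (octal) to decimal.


Positional values:
Position 0: 0 × 8^0 = 0
Position 1: 3 × 8^1 = 24
Position 2: 6 × 8^2 = 384
Position 3: 2 × 8^3 = 1024
Position 4: 3 × 8^4 = 12288
Sum = 0 + 24 + 384 + 1024 + 12288
= 13720


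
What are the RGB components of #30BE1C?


Hex: #30BE1C
R = 30₁₆ = 48
G = BE₁₆ = 190
B = 1C₁₆ = 28
= RGB(48, 190, 28)


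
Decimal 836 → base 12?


Divide by 12 repeatedly:
836 ÷ 12 = 69 remainder 8
69 ÷ 12 = 5 remainder 9
5 ÷ 12 = 0 remainder 5
Reading remainders bottom-up:
= 598


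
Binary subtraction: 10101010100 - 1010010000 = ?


Align and subtract column by column (LSB to MSB, borrowing when needed):
  10101010100
- 01010010000
  -----------
  col 0: (0 - 0 borrow-in) - 0 → 0 - 0 = 0, borrow out 0
  col 1: (0 - 0 borrow-in) - 0 → 0 - 0 = 0, borrow out 0
  col 2: (1 - 0 borrow-in) - 0 → 1 - 0 = 1, borrow out 0
  col 3: (0 - 0 borrow-in) - 0 → 0 - 0 = 0, borrow out 0
  col 4: (1 - 0 borrow-in) - 1 → 1 - 1 = 0, borrow out 0
  col 5: (0 - 0 borrow-in) - 0 → 0 - 0 = 0, borrow out 0
  col 6: (1 - 0 borrow-in) - 0 → 1 - 0 = 1, borrow out 0
  col 7: (0 - 0 borrow-in) - 1 → borrow from next column: (0+2) - 1 = 1, borrow out 1
  col 8: (1 - 1 borrow-in) - 0 → 0 - 0 = 0, borrow out 0
  col 9: (0 - 0 borrow-in) - 1 → borrow from next column: (0+2) - 1 = 1, borrow out 1
  col 10: (1 - 1 borrow-in) - 0 → 0 - 0 = 0, borrow out 0
Reading bits MSB→LSB: 01011000100
Strip leading zeros: 1011000100
= 1011000100


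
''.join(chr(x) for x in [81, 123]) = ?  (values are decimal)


Codes (decimal): 81 123
Per-code ASCII lookup:
  81  (range 65-90: uppercase, 81 - 65 = 16) → 'Q'
  123  (special character) → '{'
= 'Q{'


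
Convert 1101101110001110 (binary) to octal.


Group into 3-bit groups: 001101101110001110
  001 = 1
  101 = 5
  101 = 5
  110 = 6
  001 = 1
  110 = 6
= 0o155616


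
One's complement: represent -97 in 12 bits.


Original: 000001100001
Invert all bits:
  bit 0: 0 → 1
  bit 1: 0 → 1
  bit 2: 0 → 1
  bit 3: 0 → 1
  bit 4: 0 → 1
  bit 5: 1 → 0
  bit 6: 1 → 0
  bit 7: 0 → 1
  bit 8: 0 → 1
  bit 9: 0 → 1
  bit 10: 0 → 1
  bit 11: 1 → 0
= 111110011110


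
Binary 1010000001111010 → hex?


Group into 4-bit nibbles: 1010000001111010
  1010 = A
  0000 = 0
  0111 = 7
  1010 = A
= 0xA07A


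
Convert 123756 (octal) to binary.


Each octal digit → 3 binary bits:
  1 = 001
  2 = 010
  3 = 011
  7 = 111
  5 = 101
  6 = 110
Concatenate: 001 010 011 111 101 110
= 001010011111101110


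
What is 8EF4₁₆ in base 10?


Positional values:
Position 0: 4 × 16^0 = 4 × 1 = 4
Position 1: F × 16^1 = 15 × 16 = 240
Position 2: E × 16^2 = 14 × 256 = 3584
Position 3: 8 × 16^3 = 8 × 4096 = 32768
Sum = 4 + 240 + 3584 + 32768
= 36596


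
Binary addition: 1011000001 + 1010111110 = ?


Align and add column by column (LSB to MSB, carry propagating):
  01011000001
+ 01010111110
  -----------
  col 0: 1 + 0 + 0 (carry in) = 1 → bit 1, carry out 0
  col 1: 0 + 1 + 0 (carry in) = 1 → bit 1, carry out 0
  col 2: 0 + 1 + 0 (carry in) = 1 → bit 1, carry out 0
  col 3: 0 + 1 + 0 (carry in) = 1 → bit 1, carry out 0
  col 4: 0 + 1 + 0 (carry in) = 1 → bit 1, carry out 0
  col 5: 0 + 1 + 0 (carry in) = 1 → bit 1, carry out 0
  col 6: 1 + 0 + 0 (carry in) = 1 → bit 1, carry out 0
  col 7: 1 + 1 + 0 (carry in) = 2 → bit 0, carry out 1
  col 8: 0 + 0 + 1 (carry in) = 1 → bit 1, carry out 0
  col 9: 1 + 1 + 0 (carry in) = 2 → bit 0, carry out 1
  col 10: 0 + 0 + 1 (carry in) = 1 → bit 1, carry out 0
Reading bits MSB→LSB: 10101111111
Strip leading zeros: 10101111111
= 10101111111


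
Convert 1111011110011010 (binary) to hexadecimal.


Group into 4-bit nibbles: 1111011110011010
  1111 = F
  0111 = 7
  1001 = 9
  1010 = A
= 0xF79A


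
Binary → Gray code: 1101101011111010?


Binary: 1101101011111010
Gray code: G = B XOR (B >> 1)
B >> 1 = 0110110101111101
1101101011111010 XOR 0110110101111101:
  1 XOR 0 = 1
  1 XOR 1 = 0
  0 XOR 1 = 1
  1 XOR 0 = 1
  1 XOR 1 = 0
  0 XOR 1 = 1
  1 XOR 0 = 1
  0 XOR 1 = 1
  1 XOR 0 = 1
  1 XOR 1 = 0
  1 XOR 1 = 0
  1 XOR 1 = 0
  1 XOR 1 = 0
  0 XOR 1 = 1
  1 XOR 0 = 1
  0 XOR 1 = 1
= 1011011110000111


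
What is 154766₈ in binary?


Each octal digit → 3 binary bits:
  1 = 001
  5 = 101
  4 = 100
  7 = 111
  6 = 110
  6 = 110
Concatenate: 001 101 100 111 110 110
= 001101100111110110


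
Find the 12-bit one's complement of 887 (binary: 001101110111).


Original: 001101110111
Invert all bits:
  bit 0: 0 → 1
  bit 1: 0 → 1
  bit 2: 1 → 0
  bit 3: 1 → 0
  bit 4: 0 → 1
  bit 5: 1 → 0
  bit 6: 1 → 0
  bit 7: 1 → 0
  bit 8: 0 → 1
  bit 9: 1 → 0
  bit 10: 1 → 0
  bit 11: 1 → 0
= 110010001000


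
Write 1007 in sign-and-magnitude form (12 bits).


Sign bit: 0 (positive)
Magnitude: 1007 = 01111101111
= 001111101111


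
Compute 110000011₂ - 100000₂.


Align and subtract column by column (LSB to MSB, borrowing when needed):
  110000011
- 000100000
  ---------
  col 0: (1 - 0 borrow-in) - 0 → 1 - 0 = 1, borrow out 0
  col 1: (1 - 0 borrow-in) - 0 → 1 - 0 = 1, borrow out 0
  col 2: (0 - 0 borrow-in) - 0 → 0 - 0 = 0, borrow out 0
  col 3: (0 - 0 borrow-in) - 0 → 0 - 0 = 0, borrow out 0
  col 4: (0 - 0 borrow-in) - 0 → 0 - 0 = 0, borrow out 0
  col 5: (0 - 0 borrow-in) - 1 → borrow from next column: (0+2) - 1 = 1, borrow out 1
  col 6: (0 - 1 borrow-in) - 0 → borrow from next column: (-1+2) - 0 = 1, borrow out 1
  col 7: (1 - 1 borrow-in) - 0 → 0 - 0 = 0, borrow out 0
  col 8: (1 - 0 borrow-in) - 0 → 1 - 0 = 1, borrow out 0
Reading bits MSB→LSB: 101100011
Strip leading zeros: 101100011
= 101100011


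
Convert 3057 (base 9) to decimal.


Positional values (base 9):
  7 × 9^0 = 7 × 1 = 7
  5 × 9^1 = 5 × 9 = 45
  0 × 9^2 = 0 × 81 = 0
  3 × 9^3 = 3 × 729 = 2187
Sum = 7 + 45 + 0 + 2187
= 2239


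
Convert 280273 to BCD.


Each digit → 4-bit binary:
  2 → 0010
  8 → 1000
  0 → 0000
  2 → 0010
  7 → 0111
  3 → 0011
= 0010 1000 0000 0010 0111 0011


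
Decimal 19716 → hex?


Divide by 16 repeatedly:
19716 ÷ 16 = 1232 remainder 4 (4)
1232 ÷ 16 = 77 remainder 0 (0)
77 ÷ 16 = 4 remainder 13 (D)
4 ÷ 16 = 0 remainder 4 (4)
Reading remainders bottom-up:
= 0x4D04


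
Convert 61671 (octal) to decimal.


Positional values:
Position 0: 1 × 8^0 = 1
Position 1: 7 × 8^1 = 56
Position 2: 6 × 8^2 = 384
Position 3: 1 × 8^3 = 512
Position 4: 6 × 8^4 = 24576
Sum = 1 + 56 + 384 + 512 + 24576
= 25529


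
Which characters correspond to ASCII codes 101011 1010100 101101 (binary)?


Codes (binary): 101011 1010100 101101
Per-code ASCII lookup:
  101011 = 43  (special character) → '+'
  1010100 = 84  (range 65-90: uppercase, 84 - 65 = 19) → 'T'
  101101 = 45  (special character) → '-'
= '+T-'


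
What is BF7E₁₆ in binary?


Each hex digit → 4 binary bits:
  B = 1011
  F = 1111
  7 = 0111
  E = 1110
Concatenate: 1011 1111 0111 1110
= 1011111101111110


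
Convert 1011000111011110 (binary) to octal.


Group into 3-bit groups: 001011000111011110
  001 = 1
  011 = 3
  000 = 0
  111 = 7
  011 = 3
  110 = 6
= 0o130736


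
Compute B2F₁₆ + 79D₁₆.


Align and add column by column (LSB to MSB, each column mod 16 with carry):
  0B2F
+ 079D
  ----
  col 0: F(15) + D(13) + 0 (carry in) = 28 → C(12), carry out 1
  col 1: 2(2) + 9(9) + 1 (carry in) = 12 → C(12), carry out 0
  col 2: B(11) + 7(7) + 0 (carry in) = 18 → 2(2), carry out 1
  col 3: 0(0) + 0(0) + 1 (carry in) = 1 → 1(1), carry out 0
Reading digits MSB→LSB: 12CC
Strip leading zeros: 12CC
= 0x12CC


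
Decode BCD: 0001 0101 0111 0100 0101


Each 4-bit group → digit:
  0001 → 1
  0101 → 5
  0111 → 7
  0100 → 4
  0101 → 5
= 15745


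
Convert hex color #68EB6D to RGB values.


Hex: #68EB6D
R = 68₁₆ = 104
G = EB₁₆ = 235
B = 6D₁₆ = 109
= RGB(104, 235, 109)


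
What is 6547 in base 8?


Divide by 8 repeatedly:
6547 ÷ 8 = 818 remainder 3
818 ÷ 8 = 102 remainder 2
102 ÷ 8 = 12 remainder 6
12 ÷ 8 = 1 remainder 4
1 ÷ 8 = 0 remainder 1
Reading remainders bottom-up:
= 0o14623


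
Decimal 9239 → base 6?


Divide by 6 repeatedly:
9239 ÷ 6 = 1539 remainder 5
1539 ÷ 6 = 256 remainder 3
256 ÷ 6 = 42 remainder 4
42 ÷ 6 = 7 remainder 0
7 ÷ 6 = 1 remainder 1
1 ÷ 6 = 0 remainder 1
Reading remainders bottom-up:
= 110435


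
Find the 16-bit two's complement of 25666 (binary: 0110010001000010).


Original: 0110010001000010
Step 1 - Invert all bits: 1001101110111101
Step 2 - Add 1: 1001101110111101 + 1
= 1001101110111110 (represents -25666)


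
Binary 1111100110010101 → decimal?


Positional values:
Bit 0: 1 × 2^0 = 1
Bit 2: 1 × 2^2 = 4
Bit 4: 1 × 2^4 = 16
Bit 7: 1 × 2^7 = 128
Bit 8: 1 × 2^8 = 256
Bit 11: 1 × 2^11 = 2048
Bit 12: 1 × 2^12 = 4096
Bit 13: 1 × 2^13 = 8192
Bit 14: 1 × 2^14 = 16384
Bit 15: 1 × 2^15 = 32768
Sum = 1 + 4 + 16 + 128 + 256 + 2048 + 4096 + 8192 + 16384 + 32768
= 63893


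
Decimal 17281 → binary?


Divide by 2 repeatedly:
17281 ÷ 2 = 8640 remainder 1
8640 ÷ 2 = 4320 remainder 0
4320 ÷ 2 = 2160 remainder 0
2160 ÷ 2 = 1080 remainder 0
1080 ÷ 2 = 540 remainder 0
540 ÷ 2 = 270 remainder 0
270 ÷ 2 = 135 remainder 0
135 ÷ 2 = 67 remainder 1
67 ÷ 2 = 33 remainder 1
33 ÷ 2 = 16 remainder 1
16 ÷ 2 = 8 remainder 0
8 ÷ 2 = 4 remainder 0
4 ÷ 2 = 2 remainder 0
2 ÷ 2 = 1 remainder 0
1 ÷ 2 = 0 remainder 1
Reading remainders bottom-up:
= 100001110000001


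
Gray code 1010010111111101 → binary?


Gray code: 1010010111111101
MSB stays the same: 1
Each subsequent bit = prev_binary XOR current_gray:
  B[1] = 1 XOR 0 = 1
  B[2] = 1 XOR 1 = 0
  B[3] = 0 XOR 0 = 0
  B[4] = 0 XOR 0 = 0
  B[5] = 0 XOR 1 = 1
  B[6] = 1 XOR 0 = 1
  B[7] = 1 XOR 1 = 0
  B[8] = 0 XOR 1 = 1
  B[9] = 1 XOR 1 = 0
  B[10] = 0 XOR 1 = 1
  B[11] = 1 XOR 1 = 0
  B[12] = 0 XOR 1 = 1
  B[13] = 1 XOR 1 = 0
  B[14] = 0 XOR 0 = 0
  B[15] = 0 XOR 1 = 1
= 1100011010101001 (50857 decimal)


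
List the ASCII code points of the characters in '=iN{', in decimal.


String: '=iN{'  (4 characters)
Per-character ASCII lookup:
  '=': special character: '=' = 61
  'i': lowercase starts at 97: 'i' = 97 + 8 = 105
  'N': uppercase starts at 65: 'N' = 65 + 13 = 78
  '{': special character: '{' = 123
= 61 105 78 123


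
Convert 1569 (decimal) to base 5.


Divide by 5 repeatedly:
1569 ÷ 5 = 313 remainder 4
313 ÷ 5 = 62 remainder 3
62 ÷ 5 = 12 remainder 2
12 ÷ 5 = 2 remainder 2
2 ÷ 5 = 0 remainder 2
Reading remainders bottom-up:
= 22234


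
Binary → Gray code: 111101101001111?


Binary: 111101101001111
Gray code: G = B XOR (B >> 1)
B >> 1 = 011110110100111
111101101001111 XOR 011110110100111:
  1 XOR 0 = 1
  1 XOR 1 = 0
  1 XOR 1 = 0
  1 XOR 1 = 0
  0 XOR 1 = 1
  1 XOR 0 = 1
  1 XOR 1 = 0
  0 XOR 1 = 1
  1 XOR 0 = 1
  0 XOR 1 = 1
  0 XOR 0 = 0
  1 XOR 0 = 1
  1 XOR 1 = 0
  1 XOR 1 = 0
  1 XOR 1 = 0
= 100011011101000


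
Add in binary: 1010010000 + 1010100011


Align and add column by column (LSB to MSB, carry propagating):
  01010010000
+ 01010100011
  -----------
  col 0: 0 + 1 + 0 (carry in) = 1 → bit 1, carry out 0
  col 1: 0 + 1 + 0 (carry in) = 1 → bit 1, carry out 0
  col 2: 0 + 0 + 0 (carry in) = 0 → bit 0, carry out 0
  col 3: 0 + 0 + 0 (carry in) = 0 → bit 0, carry out 0
  col 4: 1 + 0 + 0 (carry in) = 1 → bit 1, carry out 0
  col 5: 0 + 1 + 0 (carry in) = 1 → bit 1, carry out 0
  col 6: 0 + 0 + 0 (carry in) = 0 → bit 0, carry out 0
  col 7: 1 + 1 + 0 (carry in) = 2 → bit 0, carry out 1
  col 8: 0 + 0 + 1 (carry in) = 1 → bit 1, carry out 0
  col 9: 1 + 1 + 0 (carry in) = 2 → bit 0, carry out 1
  col 10: 0 + 0 + 1 (carry in) = 1 → bit 1, carry out 0
Reading bits MSB→LSB: 10100110011
Strip leading zeros: 10100110011
= 10100110011


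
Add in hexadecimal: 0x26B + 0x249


Align and add column by column (LSB to MSB, each column mod 16 with carry):
  026B
+ 0249
  ----
  col 0: B(11) + 9(9) + 0 (carry in) = 20 → 4(4), carry out 1
  col 1: 6(6) + 4(4) + 1 (carry in) = 11 → B(11), carry out 0
  col 2: 2(2) + 2(2) + 0 (carry in) = 4 → 4(4), carry out 0
  col 3: 0(0) + 0(0) + 0 (carry in) = 0 → 0(0), carry out 0
Reading digits MSB→LSB: 04B4
Strip leading zeros: 4B4
= 0x4B4


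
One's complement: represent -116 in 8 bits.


Original: 01110100
Invert all bits:
  bit 0: 0 → 1
  bit 1: 1 → 0
  bit 2: 1 → 0
  bit 3: 1 → 0
  bit 4: 0 → 1
  bit 5: 1 → 0
  bit 6: 0 → 1
  bit 7: 0 → 1
= 10001011


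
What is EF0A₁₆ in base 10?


Positional values:
Position 0: A × 16^0 = 10 × 1 = 10
Position 1: 0 × 16^1 = 0 × 16 = 0
Position 2: F × 16^2 = 15 × 256 = 3840
Position 3: E × 16^3 = 14 × 4096 = 57344
Sum = 10 + 0 + 3840 + 57344
= 61194


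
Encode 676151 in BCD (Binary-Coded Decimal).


Each digit → 4-bit binary:
  6 → 0110
  7 → 0111
  6 → 0110
  1 → 0001
  5 → 0101
  1 → 0001
= 0110 0111 0110 0001 0101 0001


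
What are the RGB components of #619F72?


Hex: #619F72
R = 61₁₆ = 97
G = 9F₁₆ = 159
B = 72₁₆ = 114
= RGB(97, 159, 114)


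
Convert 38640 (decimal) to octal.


Divide by 8 repeatedly:
38640 ÷ 8 = 4830 remainder 0
4830 ÷ 8 = 603 remainder 6
603 ÷ 8 = 75 remainder 3
75 ÷ 8 = 9 remainder 3
9 ÷ 8 = 1 remainder 1
1 ÷ 8 = 0 remainder 1
Reading remainders bottom-up:
= 0o113360


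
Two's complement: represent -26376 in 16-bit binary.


Original: 0110011100001000
Step 1 - Invert all bits: 1001100011110111
Step 2 - Add 1: 1001100011110111 + 1
= 1001100011111000 (represents -26376)


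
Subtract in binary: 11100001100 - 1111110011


Align and subtract column by column (LSB to MSB, borrowing when needed):
  11100001100
- 01111110011
  -----------
  col 0: (0 - 0 borrow-in) - 1 → borrow from next column: (0+2) - 1 = 1, borrow out 1
  col 1: (0 - 1 borrow-in) - 1 → borrow from next column: (-1+2) - 1 = 0, borrow out 1
  col 2: (1 - 1 borrow-in) - 0 → 0 - 0 = 0, borrow out 0
  col 3: (1 - 0 borrow-in) - 0 → 1 - 0 = 1, borrow out 0
  col 4: (0 - 0 borrow-in) - 1 → borrow from next column: (0+2) - 1 = 1, borrow out 1
  col 5: (0 - 1 borrow-in) - 1 → borrow from next column: (-1+2) - 1 = 0, borrow out 1
  col 6: (0 - 1 borrow-in) - 1 → borrow from next column: (-1+2) - 1 = 0, borrow out 1
  col 7: (0 - 1 borrow-in) - 1 → borrow from next column: (-1+2) - 1 = 0, borrow out 1
  col 8: (1 - 1 borrow-in) - 1 → borrow from next column: (0+2) - 1 = 1, borrow out 1
  col 9: (1 - 1 borrow-in) - 1 → borrow from next column: (0+2) - 1 = 1, borrow out 1
  col 10: (1 - 1 borrow-in) - 0 → 0 - 0 = 0, borrow out 0
Reading bits MSB→LSB: 01100011001
Strip leading zeros: 1100011001
= 1100011001


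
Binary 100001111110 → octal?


Group into 3-bit groups: 100001111110
  100 = 4
  001 = 1
  111 = 7
  110 = 6
= 0o4176


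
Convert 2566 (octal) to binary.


Each octal digit → 3 binary bits:
  2 = 010
  5 = 101
  6 = 110
  6 = 110
Concatenate: 010 101 110 110
= 010101110110


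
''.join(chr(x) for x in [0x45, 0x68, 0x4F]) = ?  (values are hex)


Codes (hex): 0x45 0x68 0x4F
Per-code ASCII lookup:
  0x45 = 69  (range 65-90: uppercase, 69 - 65 = 4) → 'E'
  0x68 = 104  (range 97-122: lowercase, 104 - 97 = 7) → 'h'
  0x4F = 79  (range 65-90: uppercase, 79 - 65 = 14) → 'O'
= 'EhO'


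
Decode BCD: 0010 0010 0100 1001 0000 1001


Each 4-bit group → digit:
  0010 → 2
  0010 → 2
  0100 → 4
  1001 → 9
  0000 → 0
  1001 → 9
= 224909


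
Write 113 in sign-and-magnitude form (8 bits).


Sign bit: 0 (positive)
Magnitude: 113 = 1110001
= 01110001


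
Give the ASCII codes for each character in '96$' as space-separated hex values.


String: '96$'  (3 characters)
Per-character ASCII lookup:
  '9': digits start at 48: '9' = 48 + 9 = 57 → 0x39
  '6': digits start at 48: '6' = 48 + 6 = 54 → 0x36
  '$': special character: '$' = 36 → 0x24
= 0x39 0x36 0x24


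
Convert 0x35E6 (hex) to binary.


Each hex digit → 4 binary bits:
  3 = 0011
  5 = 0101
  E = 1110
  6 = 0110
Concatenate: 0011 0101 1110 0110
= 0011010111100110


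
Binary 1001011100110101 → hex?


Group into 4-bit nibbles: 1001011100110101
  1001 = 9
  0111 = 7
  0011 = 3
  0101 = 5
= 0x9735


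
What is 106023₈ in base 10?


Positional values:
Position 0: 3 × 8^0 = 3
Position 1: 2 × 8^1 = 16
Position 2: 0 × 8^2 = 0
Position 3: 6 × 8^3 = 3072
Position 4: 0 × 8^4 = 0
Position 5: 1 × 8^5 = 32768
Sum = 3 + 16 + 0 + 3072 + 0 + 32768
= 35859


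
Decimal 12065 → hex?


Divide by 16 repeatedly:
12065 ÷ 16 = 754 remainder 1 (1)
754 ÷ 16 = 47 remainder 2 (2)
47 ÷ 16 = 2 remainder 15 (F)
2 ÷ 16 = 0 remainder 2 (2)
Reading remainders bottom-up:
= 0x2F21


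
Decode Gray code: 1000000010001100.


Gray code: 1000000010001100
MSB stays the same: 1
Each subsequent bit = prev_binary XOR current_gray:
  B[1] = 1 XOR 0 = 1
  B[2] = 1 XOR 0 = 1
  B[3] = 1 XOR 0 = 1
  B[4] = 1 XOR 0 = 1
  B[5] = 1 XOR 0 = 1
  B[6] = 1 XOR 0 = 1
  B[7] = 1 XOR 0 = 1
  B[8] = 1 XOR 1 = 0
  B[9] = 0 XOR 0 = 0
  B[10] = 0 XOR 0 = 0
  B[11] = 0 XOR 0 = 0
  B[12] = 0 XOR 1 = 1
  B[13] = 1 XOR 1 = 0
  B[14] = 0 XOR 0 = 0
  B[15] = 0 XOR 0 = 0
= 1111111100001000 (65288 decimal)


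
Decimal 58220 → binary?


Divide by 2 repeatedly:
58220 ÷ 2 = 29110 remainder 0
29110 ÷ 2 = 14555 remainder 0
14555 ÷ 2 = 7277 remainder 1
7277 ÷ 2 = 3638 remainder 1
3638 ÷ 2 = 1819 remainder 0
1819 ÷ 2 = 909 remainder 1
909 ÷ 2 = 454 remainder 1
454 ÷ 2 = 227 remainder 0
227 ÷ 2 = 113 remainder 1
113 ÷ 2 = 56 remainder 1
56 ÷ 2 = 28 remainder 0
28 ÷ 2 = 14 remainder 0
14 ÷ 2 = 7 remainder 0
7 ÷ 2 = 3 remainder 1
3 ÷ 2 = 1 remainder 1
1 ÷ 2 = 0 remainder 1
Reading remainders bottom-up:
= 1110001101101100


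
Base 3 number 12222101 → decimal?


Positional values (base 3):
  1 × 3^0 = 1 × 1 = 1
  0 × 3^1 = 0 × 3 = 0
  1 × 3^2 = 1 × 9 = 9
  2 × 3^3 = 2 × 27 = 54
  2 × 3^4 = 2 × 81 = 162
  2 × 3^5 = 2 × 243 = 486
  2 × 3^6 = 2 × 729 = 1458
  1 × 3^7 = 1 × 2187 = 2187
Sum = 1 + 0 + 9 + 54 + 162 + 486 + 1458 + 2187
= 4357


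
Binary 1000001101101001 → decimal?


Positional values:
Bit 0: 1 × 2^0 = 1
Bit 3: 1 × 2^3 = 8
Bit 5: 1 × 2^5 = 32
Bit 6: 1 × 2^6 = 64
Bit 8: 1 × 2^8 = 256
Bit 9: 1 × 2^9 = 512
Bit 15: 1 × 2^15 = 32768
Sum = 1 + 8 + 32 + 64 + 256 + 512 + 32768
= 33641


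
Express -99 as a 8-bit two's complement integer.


Original: 01100011
Step 1 - Invert all bits: 10011100
Step 2 - Add 1: 10011100 + 1
= 10011101 (represents -99)


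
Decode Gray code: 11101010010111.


Gray code: 11101010010111
MSB stays the same: 1
Each subsequent bit = prev_binary XOR current_gray:
  B[1] = 1 XOR 1 = 0
  B[2] = 0 XOR 1 = 1
  B[3] = 1 XOR 0 = 1
  B[4] = 1 XOR 1 = 0
  B[5] = 0 XOR 0 = 0
  B[6] = 0 XOR 1 = 1
  B[7] = 1 XOR 0 = 1
  B[8] = 1 XOR 0 = 1
  B[9] = 1 XOR 1 = 0
  B[10] = 0 XOR 0 = 0
  B[11] = 0 XOR 1 = 1
  B[12] = 1 XOR 1 = 0
  B[13] = 0 XOR 1 = 1
= 10110011100101 (11493 decimal)


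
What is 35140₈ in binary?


Each octal digit → 3 binary bits:
  3 = 011
  5 = 101
  1 = 001
  4 = 100
  0 = 000
Concatenate: 011 101 001 100 000
= 011101001100000


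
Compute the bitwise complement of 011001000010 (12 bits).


Original: 011001000010
Invert all bits:
  bit 0: 0 → 1
  bit 1: 1 → 0
  bit 2: 1 → 0
  bit 3: 0 → 1
  bit 4: 0 → 1
  bit 5: 1 → 0
  bit 6: 0 → 1
  bit 7: 0 → 1
  bit 8: 0 → 1
  bit 9: 0 → 1
  bit 10: 1 → 0
  bit 11: 0 → 1
= 100110111101


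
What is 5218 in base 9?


Divide by 9 repeatedly:
5218 ÷ 9 = 579 remainder 7
579 ÷ 9 = 64 remainder 3
64 ÷ 9 = 7 remainder 1
7 ÷ 9 = 0 remainder 7
Reading remainders bottom-up:
= 7137


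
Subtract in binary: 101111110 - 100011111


Align and subtract column by column (LSB to MSB, borrowing when needed):
  101111110
- 100011111
  ---------
  col 0: (0 - 0 borrow-in) - 1 → borrow from next column: (0+2) - 1 = 1, borrow out 1
  col 1: (1 - 1 borrow-in) - 1 → borrow from next column: (0+2) - 1 = 1, borrow out 1
  col 2: (1 - 1 borrow-in) - 1 → borrow from next column: (0+2) - 1 = 1, borrow out 1
  col 3: (1 - 1 borrow-in) - 1 → borrow from next column: (0+2) - 1 = 1, borrow out 1
  col 4: (1 - 1 borrow-in) - 1 → borrow from next column: (0+2) - 1 = 1, borrow out 1
  col 5: (1 - 1 borrow-in) - 0 → 0 - 0 = 0, borrow out 0
  col 6: (1 - 0 borrow-in) - 0 → 1 - 0 = 1, borrow out 0
  col 7: (0 - 0 borrow-in) - 0 → 0 - 0 = 0, borrow out 0
  col 8: (1 - 0 borrow-in) - 1 → 1 - 1 = 0, borrow out 0
Reading bits MSB→LSB: 001011111
Strip leading zeros: 1011111
= 1011111


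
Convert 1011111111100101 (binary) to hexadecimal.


Group into 4-bit nibbles: 1011111111100101
  1011 = B
  1111 = F
  1110 = E
  0101 = 5
= 0xBFE5


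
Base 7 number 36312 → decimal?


Positional values (base 7):
  2 × 7^0 = 2 × 1 = 2
  1 × 7^1 = 1 × 7 = 7
  3 × 7^2 = 3 × 49 = 147
  6 × 7^3 = 6 × 343 = 2058
  3 × 7^4 = 3 × 2401 = 7203
Sum = 2 + 7 + 147 + 2058 + 7203
= 9417


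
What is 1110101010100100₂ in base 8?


Group into 3-bit groups: 001110101010100100
  001 = 1
  110 = 6
  101 = 5
  010 = 2
  100 = 4
  100 = 4
= 0o165244


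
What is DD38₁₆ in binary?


Each hex digit → 4 binary bits:
  D = 1101
  D = 1101
  3 = 0011
  8 = 1000
Concatenate: 1101 1101 0011 1000
= 1101110100111000


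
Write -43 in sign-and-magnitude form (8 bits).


Sign bit: 1 (negative)
Magnitude: 43 = 0101011
= 10101011


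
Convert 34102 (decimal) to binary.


Divide by 2 repeatedly:
34102 ÷ 2 = 17051 remainder 0
17051 ÷ 2 = 8525 remainder 1
8525 ÷ 2 = 4262 remainder 1
4262 ÷ 2 = 2131 remainder 0
2131 ÷ 2 = 1065 remainder 1
1065 ÷ 2 = 532 remainder 1
532 ÷ 2 = 266 remainder 0
266 ÷ 2 = 133 remainder 0
133 ÷ 2 = 66 remainder 1
66 ÷ 2 = 33 remainder 0
33 ÷ 2 = 16 remainder 1
16 ÷ 2 = 8 remainder 0
8 ÷ 2 = 4 remainder 0
4 ÷ 2 = 2 remainder 0
2 ÷ 2 = 1 remainder 0
1 ÷ 2 = 0 remainder 1
Reading remainders bottom-up:
= 1000010100110110


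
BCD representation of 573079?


Each digit → 4-bit binary:
  5 → 0101
  7 → 0111
  3 → 0011
  0 → 0000
  7 → 0111
  9 → 1001
= 0101 0111 0011 0000 0111 1001


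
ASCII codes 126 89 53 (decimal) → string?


Codes (decimal): 126 89 53
Per-code ASCII lookup:
  126  (special character) → '~'
  89  (range 65-90: uppercase, 89 - 65 = 24) → 'Y'
  53  (range 48-57: digits, 53 - 48 = 5) → '5'
= '~Y5'


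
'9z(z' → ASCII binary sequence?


String: '9z(z'  (4 characters)
Per-character ASCII lookup:
  '9': digits start at 48: '9' = 48 + 9 = 57 → 111001
  'z': lowercase starts at 97: 'z' = 97 + 25 = 122 → 1111010
  '(': special character: '(' = 40 → 101000
  'z': lowercase starts at 97: 'z' = 97 + 25 = 122 → 1111010
= 111001 1111010 101000 1111010


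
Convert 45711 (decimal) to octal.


Divide by 8 repeatedly:
45711 ÷ 8 = 5713 remainder 7
5713 ÷ 8 = 714 remainder 1
714 ÷ 8 = 89 remainder 2
89 ÷ 8 = 11 remainder 1
11 ÷ 8 = 1 remainder 3
1 ÷ 8 = 0 remainder 1
Reading remainders bottom-up:
= 0o131217


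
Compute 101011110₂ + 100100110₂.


Align and add column by column (LSB to MSB, carry propagating):
  0101011110
+ 0100100110
  ----------
  col 0: 0 + 0 + 0 (carry in) = 0 → bit 0, carry out 0
  col 1: 1 + 1 + 0 (carry in) = 2 → bit 0, carry out 1
  col 2: 1 + 1 + 1 (carry in) = 3 → bit 1, carry out 1
  col 3: 1 + 0 + 1 (carry in) = 2 → bit 0, carry out 1
  col 4: 1 + 0 + 1 (carry in) = 2 → bit 0, carry out 1
  col 5: 0 + 1 + 1 (carry in) = 2 → bit 0, carry out 1
  col 6: 1 + 0 + 1 (carry in) = 2 → bit 0, carry out 1
  col 7: 0 + 0 + 1 (carry in) = 1 → bit 1, carry out 0
  col 8: 1 + 1 + 0 (carry in) = 2 → bit 0, carry out 1
  col 9: 0 + 0 + 1 (carry in) = 1 → bit 1, carry out 0
Reading bits MSB→LSB: 1010000100
Strip leading zeros: 1010000100
= 1010000100


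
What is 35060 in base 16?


Divide by 16 repeatedly:
35060 ÷ 16 = 2191 remainder 4 (4)
2191 ÷ 16 = 136 remainder 15 (F)
136 ÷ 16 = 8 remainder 8 (8)
8 ÷ 16 = 0 remainder 8 (8)
Reading remainders bottom-up:
= 0x88F4


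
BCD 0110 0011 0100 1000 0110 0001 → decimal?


Each 4-bit group → digit:
  0110 → 6
  0011 → 3
  0100 → 4
  1000 → 8
  0110 → 6
  0001 → 1
= 634861


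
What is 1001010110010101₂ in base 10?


Positional values:
Bit 0: 1 × 2^0 = 1
Bit 2: 1 × 2^2 = 4
Bit 4: 1 × 2^4 = 16
Bit 7: 1 × 2^7 = 128
Bit 8: 1 × 2^8 = 256
Bit 10: 1 × 2^10 = 1024
Bit 12: 1 × 2^12 = 4096
Bit 15: 1 × 2^15 = 32768
Sum = 1 + 4 + 16 + 128 + 256 + 1024 + 4096 + 32768
= 38293


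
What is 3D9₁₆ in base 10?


Positional values:
Position 0: 9 × 16^0 = 9 × 1 = 9
Position 1: D × 16^1 = 13 × 16 = 208
Position 2: 3 × 16^2 = 3 × 256 = 768
Sum = 9 + 208 + 768
= 985


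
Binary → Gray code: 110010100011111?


Binary: 110010100011111
Gray code: G = B XOR (B >> 1)
B >> 1 = 011001010001111
110010100011111 XOR 011001010001111:
  1 XOR 0 = 1
  1 XOR 1 = 0
  0 XOR 1 = 1
  0 XOR 0 = 0
  1 XOR 0 = 1
  0 XOR 1 = 1
  1 XOR 0 = 1
  0 XOR 1 = 1
  0 XOR 0 = 0
  0 XOR 0 = 0
  1 XOR 0 = 1
  1 XOR 1 = 0
  1 XOR 1 = 0
  1 XOR 1 = 0
  1 XOR 1 = 0
= 101011110010000


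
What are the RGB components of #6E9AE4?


Hex: #6E9AE4
R = 6E₁₆ = 110
G = 9A₁₆ = 154
B = E4₁₆ = 228
= RGB(110, 154, 228)


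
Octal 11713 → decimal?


Positional values:
Position 0: 3 × 8^0 = 3
Position 1: 1 × 8^1 = 8
Position 2: 7 × 8^2 = 448
Position 3: 1 × 8^3 = 512
Position 4: 1 × 8^4 = 4096
Sum = 3 + 8 + 448 + 512 + 4096
= 5067


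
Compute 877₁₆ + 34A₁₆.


Align and add column by column (LSB to MSB, each column mod 16 with carry):
  0877
+ 034A
  ----
  col 0: 7(7) + A(10) + 0 (carry in) = 17 → 1(1), carry out 1
  col 1: 7(7) + 4(4) + 1 (carry in) = 12 → C(12), carry out 0
  col 2: 8(8) + 3(3) + 0 (carry in) = 11 → B(11), carry out 0
  col 3: 0(0) + 0(0) + 0 (carry in) = 0 → 0(0), carry out 0
Reading digits MSB→LSB: 0BC1
Strip leading zeros: BC1
= 0xBC1


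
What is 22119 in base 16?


Divide by 16 repeatedly:
22119 ÷ 16 = 1382 remainder 7 (7)
1382 ÷ 16 = 86 remainder 6 (6)
86 ÷ 16 = 5 remainder 6 (6)
5 ÷ 16 = 0 remainder 5 (5)
Reading remainders bottom-up:
= 0x5667


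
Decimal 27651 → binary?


Divide by 2 repeatedly:
27651 ÷ 2 = 13825 remainder 1
13825 ÷ 2 = 6912 remainder 1
6912 ÷ 2 = 3456 remainder 0
3456 ÷ 2 = 1728 remainder 0
1728 ÷ 2 = 864 remainder 0
864 ÷ 2 = 432 remainder 0
432 ÷ 2 = 216 remainder 0
216 ÷ 2 = 108 remainder 0
108 ÷ 2 = 54 remainder 0
54 ÷ 2 = 27 remainder 0
27 ÷ 2 = 13 remainder 1
13 ÷ 2 = 6 remainder 1
6 ÷ 2 = 3 remainder 0
3 ÷ 2 = 1 remainder 1
1 ÷ 2 = 0 remainder 1
Reading remainders bottom-up:
= 110110000000011
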